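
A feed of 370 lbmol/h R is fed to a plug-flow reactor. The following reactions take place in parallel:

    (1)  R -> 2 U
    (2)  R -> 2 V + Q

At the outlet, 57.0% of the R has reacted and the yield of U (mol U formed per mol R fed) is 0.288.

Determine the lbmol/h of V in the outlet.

315 lbmol/h

Yield of U: 2ξ₁ / 370 = 0.288 → ξ₁ = 53.28 lbmol/h.
Conversion of R: 1ξ₁ + 1ξ₂ = 0.57 × 370 = 210.9 → ξ₂ = 157.6 lbmol/h.
Outlet amounts (n = n₀ + Σ ν·ξ):
  R: 370 − 1(53.28) − 1(157.6) = 159.1
  U: 0 + 2(53.28) = 106.6
  V: 0 + 2(157.6) = 315.2
  Q: 0 + 1(157.6) = 157.6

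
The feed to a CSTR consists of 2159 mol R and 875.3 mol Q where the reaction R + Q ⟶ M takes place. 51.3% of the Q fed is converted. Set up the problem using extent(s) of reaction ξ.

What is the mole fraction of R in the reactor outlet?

0.661

Q reacted = 0.513 × 875.3 = 449 mol; ν_Q = −1, so ξ = 449/1 = 449 mol.
Outlet amounts (n = n₀ + ν ξ):
  R: 2159 − 1(449) = 1710
  Q: 875.3 − 1(449) = 426.3
  M: 0 + 1(449) = 449
Total out = 2585 mol; y_R = 1710 / 2585 = 0.6614.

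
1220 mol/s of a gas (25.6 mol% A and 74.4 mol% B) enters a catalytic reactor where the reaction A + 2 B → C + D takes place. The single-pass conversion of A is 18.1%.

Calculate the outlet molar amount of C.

56.5 mol/s

A reacted = 0.181 × 312.3 = 56.53 mol/s; ν_A = −1, so ξ = 56.53/1 = 56.53 mol/s.
Outlet amounts (n = n₀ + ν ξ):
  A: 312.3 − 1(56.53) = 255.8
  B: 907.7 − 2(56.53) = 794.6
  C: 0 + 1(56.53) = 56.53
  D: 0 + 1(56.53) = 56.53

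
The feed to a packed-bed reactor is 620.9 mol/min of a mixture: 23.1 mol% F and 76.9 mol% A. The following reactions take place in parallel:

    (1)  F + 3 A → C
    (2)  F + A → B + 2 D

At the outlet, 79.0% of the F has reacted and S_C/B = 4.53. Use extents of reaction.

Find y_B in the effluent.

Conversion of F: F consumed = 0.79 × 143.4 = 113.3 mol/min = 1ξ₁ + 1ξ₂.
Selectivity: 1ξ₁ / (1ξ₂) = 4.53 → ξ₁ = 4.53 ξ₂.
Substitute: (1·4.53 + 1) ξ₂ = 113.3 → ξ₂ = 20.49 mol/min, ξ₁ = 92.82 mol/min.
Outlet amounts (n = n₀ + Σ ν·ξ):
  F: 143.4 − 1(92.82) − 1(20.49) = 30.12
  A: 477.5 − 3(92.82) − 1(20.49) = 178.5
  C: 0 + 1(92.82) = 92.82
  B: 0 + 1(20.49) = 20.49
  D: 0 + 2(20.49) = 40.98
Total out = 362.9 mol/min; y_B = 20.49 / 362.9 = 0.05646.

0.0565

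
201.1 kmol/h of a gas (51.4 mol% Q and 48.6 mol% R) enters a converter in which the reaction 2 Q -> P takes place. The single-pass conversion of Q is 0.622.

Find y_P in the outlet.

Q reacted = 0.622 × 103.4 = 64.29 kmol/h; ν_Q = −2, so ξ = 64.29/2 = 32.15 kmol/h.
Outlet amounts (n = n₀ + ν ξ):
  Q: 103.4 − 2(32.15) = 39.07
  P: 0 + 1(32.15) = 32.15
  R: 97.73 (inert)
Total out = 169 kmol/h; y_P = 32.15 / 169 = 0.1903.

0.19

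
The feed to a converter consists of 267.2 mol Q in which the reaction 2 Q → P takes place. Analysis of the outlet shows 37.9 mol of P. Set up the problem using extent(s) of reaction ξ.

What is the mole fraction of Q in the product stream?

0.835

For P: n = n₀ + 1ξ → 37.9 = 0 + 1ξ, giving ξ = 37.9 mol.
Outlet amounts (n = n₀ + ν ξ):
  Q: 267.2 − 2(37.9) = 191.4
  P: 0 + 1(37.9) = 37.9
Total out = 229.3 mol; y_Q = 191.4 / 229.3 = 0.8347.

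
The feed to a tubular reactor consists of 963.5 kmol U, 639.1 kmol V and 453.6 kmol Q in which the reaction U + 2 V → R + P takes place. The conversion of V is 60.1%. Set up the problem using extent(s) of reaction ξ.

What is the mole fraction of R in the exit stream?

V reacted = 0.601 × 639.1 = 384.1 kmol; ν_V = −2, so ξ = 384.1/2 = 192 kmol.
Outlet amounts (n = n₀ + ν ξ):
  U: 963.5 − 1(192) = 771.5
  V: 639.1 − 2(192) = 255
  R: 0 + 1(192) = 192
  P: 0 + 1(192) = 192
  Q: 453.6 (inert)
Total out = 1864 kmol; y_R = 192 / 1864 = 0.103.

0.103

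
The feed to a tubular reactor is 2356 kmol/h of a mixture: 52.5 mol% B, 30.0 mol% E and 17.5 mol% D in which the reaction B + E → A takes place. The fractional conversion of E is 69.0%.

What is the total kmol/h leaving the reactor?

1870 kmol/h

E reacted = 0.69 × 706.8 = 487.7 kmol/h; ν_E = −1, so ξ = 487.7/1 = 487.7 kmol/h.
Outlet amounts (n = n₀ + ν ξ):
  B: 1237 − 1(487.7) = 749.2
  E: 706.8 − 1(487.7) = 219.1
  A: 0 + 1(487.7) = 487.7
  D: 412.3 (inert)
Total out = 749.2 + 219.1 + 487.7 + 412.3 = 1868 kmol/h.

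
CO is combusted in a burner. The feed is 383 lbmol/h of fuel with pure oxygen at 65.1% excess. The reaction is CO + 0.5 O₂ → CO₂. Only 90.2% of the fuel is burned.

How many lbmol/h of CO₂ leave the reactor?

Stoichiometric O₂ = 0.5 × 383 = 191.5 lbmol/h; O₂ fed = 191.5 × 1.651 = 316.2 lbmol/h.
Fuel reacted = 0.902 × 383 → ξ = 345.5 lbmol/h.
Outlet (n = n₀ + ν ξ):
  CO: 383 − 1(345.5) = 37.53
  O₂: 316.2 − 0.5(345.5) = 143.4
  CO₂: 0 + 1(345.5) = 345.5

345 lbmol/h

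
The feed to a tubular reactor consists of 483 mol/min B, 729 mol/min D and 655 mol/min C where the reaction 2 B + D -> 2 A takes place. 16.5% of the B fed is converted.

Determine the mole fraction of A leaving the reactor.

0.0436

B reacted = 0.165 × 483 = 79.7 mol/min; ν_B = −2, so ξ = 79.7/2 = 39.85 mol/min.
Outlet amounts (n = n₀ + ν ξ):
  B: 483 − 2(39.85) = 403.3
  D: 729 − 1(39.85) = 689.2
  A: 0 + 2(39.85) = 79.7
  C: 655 (inert)
Total out = 1827 mol/min; y_A = 79.7 / 1827 = 0.04362.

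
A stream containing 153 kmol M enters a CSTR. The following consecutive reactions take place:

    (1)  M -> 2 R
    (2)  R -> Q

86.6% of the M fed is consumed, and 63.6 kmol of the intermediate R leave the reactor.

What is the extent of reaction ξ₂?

ξ₂ = 201 kmol

Conversion of M: M consumed = 1ξ₁ = 0.866 × 153 → ξ₁ = 132.5 kmol.
R balance: n_R = 0 + 2ξ₁ − 1ξ₂ = 63.6 → ξ₂ = (2·132.5 − 63.6)/1 = 201.4 kmol.
Outlet amounts (n = n₀ + Σ ν·ξ):
  M: 153 − 1(132.5) = 20.5
  R: 0 + 2(132.5) − 1(201.4) = 63.6
  Q: 0 + 1(201.4) = 201.4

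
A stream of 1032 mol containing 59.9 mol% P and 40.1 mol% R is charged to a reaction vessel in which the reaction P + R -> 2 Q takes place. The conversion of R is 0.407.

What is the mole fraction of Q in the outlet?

R reacted = 0.407 × 413.8 = 168.4 mol; ν_R = −1, so ξ = 168.4/1 = 168.4 mol.
Outlet amounts (n = n₀ + ν ξ):
  P: 618.2 − 1(168.4) = 449.7
  R: 413.8 − 1(168.4) = 245.4
  Q: 0 + 2(168.4) = 336.9
Total out = 1032 mol; y_Q = 336.9 / 1032 = 0.3264.

0.326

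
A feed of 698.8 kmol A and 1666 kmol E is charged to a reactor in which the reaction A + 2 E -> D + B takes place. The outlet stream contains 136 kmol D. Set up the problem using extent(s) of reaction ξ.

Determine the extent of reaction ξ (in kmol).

For D: n = n₀ + 1ξ → 136 = 0 + 1ξ, giving ξ = 136 kmol.
Outlet amounts (n = n₀ + ν ξ):
  A: 698.8 − 1(136) = 562.8
  E: 1666 − 2(136) = 1394
  D: 0 + 1(136) = 136
  B: 0 + 1(136) = 136

ξ = 136 kmol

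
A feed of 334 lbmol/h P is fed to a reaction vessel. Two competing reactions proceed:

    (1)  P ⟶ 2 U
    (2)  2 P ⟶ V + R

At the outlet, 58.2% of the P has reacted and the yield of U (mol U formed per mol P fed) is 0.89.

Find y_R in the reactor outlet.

0.0474

Yield of U: 2ξ₁ / 334 = 0.89 → ξ₁ = 148.6 lbmol/h.
Conversion of P: 1ξ₁ + 2ξ₂ = 0.582 × 334 = 194.4 → ξ₂ = 22.88 lbmol/h.
Outlet amounts (n = n₀ + Σ ν·ξ):
  P: 334 − 1(148.6) − 2(22.88) = 139.6
  U: 0 + 2(148.6) = 297.3
  V: 0 + 1(22.88) = 22.88
  R: 0 + 1(22.88) = 22.88
Total out = 482.6 lbmol/h; y_R = 22.88 / 482.6 = 0.0474.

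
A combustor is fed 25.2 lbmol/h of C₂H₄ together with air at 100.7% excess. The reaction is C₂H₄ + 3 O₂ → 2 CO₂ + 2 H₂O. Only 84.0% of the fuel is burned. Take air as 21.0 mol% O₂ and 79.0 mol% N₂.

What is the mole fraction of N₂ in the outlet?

Stoichiometric O₂ = 3 × 25.2 = 75.6 lbmol/h; O₂ fed = 75.6 × 2.007 = 151.7 lbmol/h.
N₂ fed = 151.7 × 79/21 = 570.8 lbmol/h.
Fuel reacted = 0.84 × 25.2 → ξ = 21.17 lbmol/h.
Outlet (n = n₀ + ν ξ):
  C₂H₄: 25.2 − 1(21.17) = 4.032
  O₂: 151.7 − 3(21.17) = 88.23
  N₂: 570.8 (inert)
  CO₂: 0 + 2(21.17) = 42.34
  H₂O: 0 + 2(21.17) = 42.34
Total out = 747.7 lbmol/h; y_N₂ = 570.8 / 747.7 = 0.7634.

0.763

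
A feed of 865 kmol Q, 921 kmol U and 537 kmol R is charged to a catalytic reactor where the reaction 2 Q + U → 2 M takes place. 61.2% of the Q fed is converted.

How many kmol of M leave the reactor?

Q reacted = 0.612 × 865 = 529.4 kmol; ν_Q = −2, so ξ = 529.4/2 = 264.7 kmol.
Outlet amounts (n = n₀ + ν ξ):
  Q: 865 − 2(264.7) = 335.6
  U: 921 − 1(264.7) = 656.3
  M: 0 + 2(264.7) = 529.4
  R: 537 (inert)

529 kmol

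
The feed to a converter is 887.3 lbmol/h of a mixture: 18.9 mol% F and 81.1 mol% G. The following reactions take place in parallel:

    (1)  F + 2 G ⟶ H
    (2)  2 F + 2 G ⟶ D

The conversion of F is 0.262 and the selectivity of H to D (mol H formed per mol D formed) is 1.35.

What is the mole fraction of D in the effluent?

Conversion of F: F consumed = 0.262 × 167.7 = 43.94 lbmol/h = 1ξ₁ + 2ξ₂.
Selectivity: 1ξ₁ / (1ξ₂) = 1.35 → ξ₁ = 1.35 ξ₂.
Substitute: (1·1.35 + 2) ξ₂ = 43.94 → ξ₂ = 13.12 lbmol/h, ξ₁ = 17.71 lbmol/h.
Outlet amounts (n = n₀ + Σ ν·ξ):
  F: 167.7 − 1(17.71) − 2(13.12) = 123.8
  G: 719.6 − 2(17.71) − 2(13.12) = 658
  H: 0 + 1(17.71) = 17.71
  D: 0 + 1(13.12) = 13.12
Total out = 812.5 lbmol/h; y_D = 13.12 / 812.5 = 0.01614.

0.0161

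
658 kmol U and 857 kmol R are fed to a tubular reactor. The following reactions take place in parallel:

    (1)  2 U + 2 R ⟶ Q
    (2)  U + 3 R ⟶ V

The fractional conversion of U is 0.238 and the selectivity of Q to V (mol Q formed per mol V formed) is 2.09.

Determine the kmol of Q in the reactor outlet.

63.2 kmol

Conversion of U: U consumed = 0.238 × 658 = 156.6 kmol = 2ξ₁ + 1ξ₂.
Selectivity: 1ξ₁ / (1ξ₂) = 2.09 → ξ₁ = 2.09 ξ₂.
Substitute: (2·2.09 + 1) ξ₂ = 156.6 → ξ₂ = 30.23 kmol, ξ₁ = 63.19 kmol.
Outlet amounts (n = n₀ + Σ ν·ξ):
  U: 658 − 2(63.19) − 1(30.23) = 501.4
  R: 857 − 2(63.19) − 3(30.23) = 639.9
  Q: 0 + 1(63.19) = 63.19
  V: 0 + 1(30.23) = 30.23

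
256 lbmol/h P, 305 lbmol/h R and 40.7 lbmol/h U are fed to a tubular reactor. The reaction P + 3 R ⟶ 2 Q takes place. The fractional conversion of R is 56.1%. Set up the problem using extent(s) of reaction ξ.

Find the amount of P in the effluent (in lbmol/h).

R reacted = 0.561 × 305 = 171.1 lbmol/h; ν_R = −3, so ξ = 171.1/3 = 57.04 lbmol/h.
Outlet amounts (n = n₀ + ν ξ):
  P: 256 − 1(57.04) = 199
  R: 305 − 3(57.04) = 133.9
  Q: 0 + 2(57.04) = 114.1
  U: 40.7 (inert)

199 lbmol/h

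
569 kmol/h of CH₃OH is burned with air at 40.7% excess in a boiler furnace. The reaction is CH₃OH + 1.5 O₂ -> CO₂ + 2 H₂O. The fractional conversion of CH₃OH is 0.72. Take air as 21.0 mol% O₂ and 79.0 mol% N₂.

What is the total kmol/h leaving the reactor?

Stoichiometric O₂ = 1.5 × 569 = 853.5 kmol/h; O₂ fed = 853.5 × 1.407 = 1201 kmol/h.
N₂ fed = 1201 × 79/21 = 4518 kmol/h.
Fuel reacted = 0.72 × 569 → ξ = 409.7 kmol/h.
Outlet (n = n₀ + ν ξ):
  CH₃OH: 569 − 1(409.7) = 159.3
  O₂: 1201 − 1.5(409.7) = 586.4
  N₂: 4518 (inert)
  CO₂: 0 + 1(409.7) = 409.7
  H₂O: 0 + 2(409.7) = 819.4
Total out = 159.3 + 586.4 + 4518 + 409.7 + 819.4 = 6492 kmol/h.

6490 kmol/h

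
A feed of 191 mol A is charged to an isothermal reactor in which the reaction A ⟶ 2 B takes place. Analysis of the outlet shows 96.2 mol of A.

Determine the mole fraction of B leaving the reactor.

0.663

For A: n = n₀ − 1ξ → 96.2 = 191 − 1ξ, giving ξ = 94.8 mol.
Outlet amounts (n = n₀ + ν ξ):
  A: 191 − 1(94.8) = 96.2
  B: 0 + 2(94.8) = 189.6
Total out = 285.8 mol; y_B = 189.6 / 285.8 = 0.6634.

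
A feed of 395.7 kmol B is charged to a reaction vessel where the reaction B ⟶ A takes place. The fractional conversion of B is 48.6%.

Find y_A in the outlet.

0.486

B reacted = 0.486 × 395.7 = 192.3 kmol; ν_B = −1, so ξ = 192.3/1 = 192.3 kmol.
Outlet amounts (n = n₀ + ν ξ):
  B: 395.7 − 1(192.3) = 203.4
  A: 0 + 1(192.3) = 192.3
Total out = 395.7 kmol; y_A = 192.3 / 395.7 = 0.486.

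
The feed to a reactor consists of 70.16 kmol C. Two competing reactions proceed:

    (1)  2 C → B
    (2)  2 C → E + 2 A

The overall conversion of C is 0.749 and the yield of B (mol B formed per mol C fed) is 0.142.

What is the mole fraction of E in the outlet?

Yield of B: 1ξ₁ / 70.16 = 0.142 → ξ₁ = 9.963 kmol.
Conversion of C: 2ξ₁ + 2ξ₂ = 0.749 × 70.16 = 52.55 → ξ₂ = 16.31 kmol.
Outlet amounts (n = n₀ + Σ ν·ξ):
  C: 70.16 − 2(9.963) − 2(16.31) = 17.61
  B: 0 + 1(9.963) = 9.963
  E: 0 + 1(16.31) = 16.31
  A: 0 + 2(16.31) = 32.62
Total out = 76.51 kmol; y_E = 16.31 / 76.51 = 0.2132.

0.213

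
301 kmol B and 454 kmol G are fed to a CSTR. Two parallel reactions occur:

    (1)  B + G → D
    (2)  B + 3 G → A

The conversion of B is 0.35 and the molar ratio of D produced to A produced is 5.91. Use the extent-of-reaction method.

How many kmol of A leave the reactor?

Conversion of B: B consumed = 0.35 × 301 = 105.3 kmol = 1ξ₁ + 1ξ₂.
Selectivity: 1ξ₁ / (1ξ₂) = 5.91 → ξ₁ = 5.91 ξ₂.
Substitute: (1·5.91 + 1) ξ₂ = 105.3 → ξ₂ = 15.25 kmol, ξ₁ = 90.1 kmol.
Outlet amounts (n = n₀ + Σ ν·ξ):
  B: 301 − 1(90.1) − 1(15.25) = 195.6
  G: 454 − 1(90.1) − 3(15.25) = 318.2
  D: 0 + 1(90.1) = 90.1
  A: 0 + 1(15.25) = 15.25

15.2 kmol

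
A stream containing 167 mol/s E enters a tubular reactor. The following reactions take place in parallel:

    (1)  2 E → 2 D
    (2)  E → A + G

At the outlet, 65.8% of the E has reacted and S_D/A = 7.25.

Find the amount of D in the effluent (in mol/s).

Conversion of E: E consumed = 0.658 × 167 = 109.9 mol/s = 2ξ₁ + 1ξ₂.
Selectivity: 2ξ₁ / (1ξ₂) = 7.25 → ξ₁ = 3.625 ξ₂.
Substitute: (2·3.625 + 1) ξ₂ = 109.9 → ξ₂ = 13.32 mol/s, ξ₁ = 48.28 mol/s.
Outlet amounts (n = n₀ + Σ ν·ξ):
  E: 167 − 2(48.28) − 1(13.32) = 57.11
  D: 0 + 2(48.28) = 96.57
  A: 0 + 1(13.32) = 13.32
  G: 0 + 1(13.32) = 13.32

96.6 mol/s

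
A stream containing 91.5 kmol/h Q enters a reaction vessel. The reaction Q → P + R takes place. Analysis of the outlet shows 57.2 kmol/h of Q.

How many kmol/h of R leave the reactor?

34.3 kmol/h

For Q: n = n₀ − 1ξ → 57.2 = 91.5 − 1ξ, giving ξ = 34.3 kmol/h.
Outlet amounts (n = n₀ + ν ξ):
  Q: 91.5 − 1(34.3) = 57.2
  P: 0 + 1(34.3) = 34.3
  R: 0 + 1(34.3) = 34.3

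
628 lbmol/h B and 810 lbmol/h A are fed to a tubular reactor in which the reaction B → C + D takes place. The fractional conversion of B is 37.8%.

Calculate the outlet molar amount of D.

B reacted = 0.378 × 628 = 237.4 lbmol/h; ν_B = −1, so ξ = 237.4/1 = 237.4 lbmol/h.
Outlet amounts (n = n₀ + ν ξ):
  B: 628 − 1(237.4) = 390.6
  C: 0 + 1(237.4) = 237.4
  D: 0 + 1(237.4) = 237.4
  A: 810 (inert)

237 lbmol/h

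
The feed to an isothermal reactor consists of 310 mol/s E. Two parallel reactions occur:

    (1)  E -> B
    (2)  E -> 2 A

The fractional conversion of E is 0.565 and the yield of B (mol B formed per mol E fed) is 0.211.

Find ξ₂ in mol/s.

ξ₂ = 110 mol/s

Yield of B: 1ξ₁ / 310 = 0.211 → ξ₁ = 65.41 mol/s.
Conversion of E: 1ξ₁ + 1ξ₂ = 0.565 × 310 = 175.1 → ξ₂ = 109.7 mol/s.
Outlet amounts (n = n₀ + Σ ν·ξ):
  E: 310 − 1(65.41) − 1(109.7) = 134.9
  B: 0 + 1(65.41) = 65.41
  A: 0 + 2(109.7) = 219.5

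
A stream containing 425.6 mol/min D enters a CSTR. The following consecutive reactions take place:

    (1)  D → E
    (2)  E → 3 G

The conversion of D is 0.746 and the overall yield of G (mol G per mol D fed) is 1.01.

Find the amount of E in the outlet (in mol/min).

174 mol/min

Conversion of D: D consumed = 1ξ₁ = 0.746 × 425.6 → ξ₁ = 317.5 mol/min.
Yield of G: 3ξ₂ / 425.6 = 1.01 → ξ₂ = 143.3 mol/min.
Outlet amounts (n = n₀ + Σ ν·ξ):
  D: 425.6 − 1(317.5) = 108.1
  E: 0 + 1(317.5) − 1(143.3) = 174.2
  G: 0 + 3(143.3) = 429.9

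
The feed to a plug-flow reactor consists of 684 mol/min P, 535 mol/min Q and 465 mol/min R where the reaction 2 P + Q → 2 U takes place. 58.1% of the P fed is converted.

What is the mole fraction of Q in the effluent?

0.226

P reacted = 0.581 × 684 = 397.4 mol/min; ν_P = −2, so ξ = 397.4/2 = 198.7 mol/min.
Outlet amounts (n = n₀ + ν ξ):
  P: 684 − 2(198.7) = 286.6
  Q: 535 − 1(198.7) = 336.3
  U: 0 + 2(198.7) = 397.4
  R: 465 (inert)
Total out = 1485 mol/min; y_Q = 336.3 / 1485 = 0.2264.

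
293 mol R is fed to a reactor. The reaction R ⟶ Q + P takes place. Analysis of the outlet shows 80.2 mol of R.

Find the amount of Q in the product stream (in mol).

For R: n = n₀ − 1ξ → 80.2 = 293 − 1ξ, giving ξ = 212.8 mol.
Outlet amounts (n = n₀ + ν ξ):
  R: 293 − 1(212.8) = 80.2
  Q: 0 + 1(212.8) = 212.8
  P: 0 + 1(212.8) = 212.8

213 mol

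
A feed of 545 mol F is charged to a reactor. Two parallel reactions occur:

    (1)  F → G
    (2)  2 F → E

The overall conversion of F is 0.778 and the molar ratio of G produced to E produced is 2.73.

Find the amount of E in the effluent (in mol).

Conversion of F: F consumed = 0.778 × 545 = 424 mol = 1ξ₁ + 2ξ₂.
Selectivity: 1ξ₁ / (1ξ₂) = 2.73 → ξ₁ = 2.73 ξ₂.
Substitute: (1·2.73 + 2) ξ₂ = 424 → ξ₂ = 89.64 mol, ξ₁ = 244.7 mol.
Outlet amounts (n = n₀ + Σ ν·ξ):
  F: 545 − 1(244.7) − 2(89.64) = 121
  G: 0 + 1(244.7) = 244.7
  E: 0 + 1(89.64) = 89.64

89.6 mol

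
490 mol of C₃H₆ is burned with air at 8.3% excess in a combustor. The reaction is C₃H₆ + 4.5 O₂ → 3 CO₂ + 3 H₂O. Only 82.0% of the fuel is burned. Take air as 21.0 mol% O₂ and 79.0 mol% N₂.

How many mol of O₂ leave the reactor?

580 mol

Stoichiometric O₂ = 4.5 × 490 = 2205 mol; O₂ fed = 2205 × 1.083 = 2388 mol.
N₂ fed = 2388 × 79/21 = 8983 mol.
Fuel reacted = 0.82 × 490 → ξ = 401.8 mol.
Outlet (n = n₀ + ν ξ):
  C₃H₆: 490 − 1(401.8) = 88.2
  O₂: 2388 − 4.5(401.8) = 579.9
  N₂: 8983 (inert)
  CO₂: 0 + 3(401.8) = 1205
  H₂O: 0 + 3(401.8) = 1205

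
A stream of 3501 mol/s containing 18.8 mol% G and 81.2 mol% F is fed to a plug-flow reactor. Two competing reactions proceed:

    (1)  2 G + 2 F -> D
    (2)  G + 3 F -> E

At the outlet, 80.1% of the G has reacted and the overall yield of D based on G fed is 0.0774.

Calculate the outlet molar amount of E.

425 mol/s

Yield of D: 1ξ₁ / 658.2 = 0.0774 → ξ₁ = 50.94 mol/s.
Conversion of G: 2ξ₁ + 1ξ₂ = 0.801 × 658.2 = 527.2 → ξ₂ = 425.3 mol/s.
Outlet amounts (n = n₀ + Σ ν·ξ):
  G: 658.2 − 2(50.94) − 1(425.3) = 131
  F: 2843 − 2(50.94) − 3(425.3) = 1465
  D: 0 + 1(50.94) = 50.94
  E: 0 + 1(425.3) = 425.3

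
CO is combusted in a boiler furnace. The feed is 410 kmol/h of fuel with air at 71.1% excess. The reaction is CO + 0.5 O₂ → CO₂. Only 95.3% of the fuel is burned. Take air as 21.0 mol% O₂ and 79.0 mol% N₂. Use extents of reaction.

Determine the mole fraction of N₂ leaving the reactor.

Stoichiometric O₂ = 0.5 × 410 = 205 kmol/h; O₂ fed = 205 × 1.711 = 350.8 kmol/h.
N₂ fed = 350.8 × 79/21 = 1320 kmol/h.
Fuel reacted = 0.953 × 410 → ξ = 390.7 kmol/h.
Outlet (n = n₀ + ν ξ):
  CO: 410 − 1(390.7) = 19.27
  O₂: 350.8 − 0.5(390.7) = 155.4
  N₂: 1320 (inert)
  CO₂: 0 + 1(390.7) = 390.7
Total out = 1885 kmol/h; y_N₂ = 1320 / 1885 = 0.7.

0.7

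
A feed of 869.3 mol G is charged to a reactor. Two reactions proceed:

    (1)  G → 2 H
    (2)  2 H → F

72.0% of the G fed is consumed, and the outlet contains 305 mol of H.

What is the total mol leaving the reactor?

1020 mol

Conversion of G: G consumed = 1ξ₁ = 0.72 × 869.3 → ξ₁ = 625.9 mol.
H balance: n_H = 0 + 2ξ₁ − 2ξ₂ = 305 → ξ₂ = (2·625.9 − 305)/2 = 473.4 mol.
Outlet amounts (n = n₀ + Σ ν·ξ):
  G: 869.3 − 1(625.9) = 243.4
  H: 0 + 2(625.9) − 2(473.4) = 305
  F: 0 + 1(473.4) = 473.4
Total out = 243.4 + 305 + 473.4 = 1022 mol.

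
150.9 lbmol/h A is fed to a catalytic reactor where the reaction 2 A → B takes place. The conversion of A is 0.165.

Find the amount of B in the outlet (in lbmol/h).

A reacted = 0.165 × 150.9 = 24.9 lbmol/h; ν_A = −2, so ξ = 24.9/2 = 12.45 lbmol/h.
Outlet amounts (n = n₀ + ν ξ):
  A: 150.9 − 2(12.45) = 126
  B: 0 + 1(12.45) = 12.45

12.4 lbmol/h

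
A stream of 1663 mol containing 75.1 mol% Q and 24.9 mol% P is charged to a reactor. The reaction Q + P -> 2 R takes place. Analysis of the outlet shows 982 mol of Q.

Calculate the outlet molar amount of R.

For Q: n = n₀ − 1ξ → 982 = 1249 − 1ξ, giving ξ = 266.9 mol.
Outlet amounts (n = n₀ + ν ξ):
  Q: 1249 − 1(266.9) = 982
  P: 414.1 − 1(266.9) = 147.2
  R: 0 + 2(266.9) = 533.8

534 mol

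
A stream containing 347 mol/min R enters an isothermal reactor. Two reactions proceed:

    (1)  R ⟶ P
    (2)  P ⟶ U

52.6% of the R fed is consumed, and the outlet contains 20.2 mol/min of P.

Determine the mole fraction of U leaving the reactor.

0.468

Conversion of R: R consumed = 1ξ₁ = 0.526 × 347 → ξ₁ = 182.5 mol/min.
P balance: n_P = 0 + 1ξ₁ − 1ξ₂ = 20.2 → ξ₂ = (1·182.5 − 20.2)/1 = 162.3 mol/min.
Outlet amounts (n = n₀ + Σ ν·ξ):
  R: 347 − 1(182.5) = 164.5
  P: 0 + 1(182.5) − 1(162.3) = 20.2
  U: 0 + 1(162.3) = 162.3
Total out = 347 mol/min; y_U = 162.3 / 347 = 0.4678.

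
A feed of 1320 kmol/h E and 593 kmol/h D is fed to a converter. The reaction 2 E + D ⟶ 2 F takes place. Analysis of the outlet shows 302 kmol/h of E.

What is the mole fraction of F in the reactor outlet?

0.725

For E: n = n₀ − 2ξ → 302 = 1320 − 2ξ, giving ξ = 509 kmol/h.
Outlet amounts (n = n₀ + ν ξ):
  E: 1320 − 2(509) = 302
  D: 593 − 1(509) = 84
  F: 0 + 2(509) = 1018
Total out = 1404 kmol/h; y_F = 1018 / 1404 = 0.7251.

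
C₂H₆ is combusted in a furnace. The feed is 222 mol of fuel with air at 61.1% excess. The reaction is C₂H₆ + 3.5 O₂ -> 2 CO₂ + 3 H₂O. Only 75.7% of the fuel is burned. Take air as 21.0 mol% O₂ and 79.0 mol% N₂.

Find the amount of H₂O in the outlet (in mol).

504 mol

Stoichiometric O₂ = 3.5 × 222 = 777 mol; O₂ fed = 777 × 1.611 = 1252 mol.
N₂ fed = 1252 × 79/21 = 4709 mol.
Fuel reacted = 0.757 × 222 → ξ = 168.1 mol.
Outlet (n = n₀ + ν ξ):
  C₂H₆: 222 − 1(168.1) = 53.95
  O₂: 1252 − 3.5(168.1) = 663.6
  N₂: 4709 (inert)
  CO₂: 0 + 2(168.1) = 336.1
  H₂O: 0 + 3(168.1) = 504.2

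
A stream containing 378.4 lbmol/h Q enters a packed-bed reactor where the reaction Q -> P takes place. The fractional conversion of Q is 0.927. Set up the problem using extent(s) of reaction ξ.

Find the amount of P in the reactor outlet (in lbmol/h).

Q reacted = 0.927 × 378.4 = 350.8 lbmol/h; ν_Q = −1, so ξ = 350.8/1 = 350.8 lbmol/h.
Outlet amounts (n = n₀ + ν ξ):
  Q: 378.4 − 1(350.8) = 27.62
  P: 0 + 1(350.8) = 350.8

351 lbmol/h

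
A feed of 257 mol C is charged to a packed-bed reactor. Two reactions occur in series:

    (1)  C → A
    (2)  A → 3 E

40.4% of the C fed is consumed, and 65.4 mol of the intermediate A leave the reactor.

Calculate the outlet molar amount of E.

Conversion of C: C consumed = 1ξ₁ = 0.404 × 257 → ξ₁ = 103.8 mol.
A balance: n_A = 0 + 1ξ₁ − 1ξ₂ = 65.4 → ξ₂ = (1·103.8 − 65.4)/1 = 38.43 mol.
Outlet amounts (n = n₀ + Σ ν·ξ):
  C: 257 − 1(103.8) = 153.2
  A: 0 + 1(103.8) − 1(38.43) = 65.4
  E: 0 + 3(38.43) = 115.3

115 mol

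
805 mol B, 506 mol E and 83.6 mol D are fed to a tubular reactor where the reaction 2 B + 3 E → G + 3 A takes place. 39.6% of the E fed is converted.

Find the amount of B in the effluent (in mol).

671 mol

E reacted = 0.396 × 506 = 200.4 mol; ν_E = −3, so ξ = 200.4/3 = 66.79 mol.
Outlet amounts (n = n₀ + ν ξ):
  B: 805 − 2(66.79) = 671.4
  E: 506 − 3(66.79) = 305.6
  G: 0 + 1(66.79) = 66.79
  A: 0 + 3(66.79) = 200.4
  D: 83.6 (inert)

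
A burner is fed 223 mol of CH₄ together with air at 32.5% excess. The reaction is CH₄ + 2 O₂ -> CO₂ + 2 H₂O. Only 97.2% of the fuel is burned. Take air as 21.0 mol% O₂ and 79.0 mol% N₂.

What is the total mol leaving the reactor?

3040 mol

Stoichiometric O₂ = 2 × 223 = 446 mol; O₂ fed = 446 × 1.325 = 590.9 mol.
N₂ fed = 590.9 × 79/21 = 2223 mol.
Fuel reacted = 0.972 × 223 → ξ = 216.8 mol.
Outlet (n = n₀ + ν ξ):
  CH₄: 223 − 1(216.8) = 6.244
  O₂: 590.9 − 2(216.8) = 157.4
  N₂: 2223 (inert)
  CO₂: 0 + 1(216.8) = 216.8
  H₂O: 0 + 2(216.8) = 433.5
Total out = 6.244 + 157.4 + 2223 + 216.8 + 433.5 = 3037 mol.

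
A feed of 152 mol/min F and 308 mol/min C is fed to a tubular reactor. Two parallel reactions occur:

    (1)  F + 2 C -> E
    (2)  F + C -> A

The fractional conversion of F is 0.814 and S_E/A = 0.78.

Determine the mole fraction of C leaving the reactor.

Conversion of F: F consumed = 0.814 × 152 = 123.7 mol/min = 1ξ₁ + 1ξ₂.
Selectivity: 1ξ₁ / (1ξ₂) = 0.78 → ξ₁ = 0.78 ξ₂.
Substitute: (1·0.78 + 1) ξ₂ = 123.7 → ξ₂ = 69.51 mol/min, ξ₁ = 54.22 mol/min.
Outlet amounts (n = n₀ + Σ ν·ξ):
  F: 152 − 1(54.22) − 1(69.51) = 28.27
  C: 308 − 2(54.22) − 1(69.51) = 130.1
  E: 0 + 1(54.22) = 54.22
  A: 0 + 1(69.51) = 69.51
Total out = 282.1 mol/min; y_C = 130.1 / 282.1 = 0.4611.

0.461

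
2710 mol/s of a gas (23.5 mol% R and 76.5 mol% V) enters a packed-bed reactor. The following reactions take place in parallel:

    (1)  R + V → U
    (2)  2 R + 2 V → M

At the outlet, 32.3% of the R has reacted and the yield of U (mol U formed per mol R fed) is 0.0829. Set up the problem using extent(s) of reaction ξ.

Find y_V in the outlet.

Yield of U: 1ξ₁ / 636.9 = 0.0829 → ξ₁ = 52.79 mol/s.
Conversion of R: 1ξ₁ + 2ξ₂ = 0.323 × 636.9 = 205.7 → ξ₂ = 76.45 mol/s.
Outlet amounts (n = n₀ + Σ ν·ξ):
  R: 636.9 − 1(52.79) − 2(76.45) = 431.1
  V: 2073 − 1(52.79) − 2(76.45) = 1867
  U: 0 + 1(52.79) = 52.79
  M: 0 + 1(76.45) = 76.45
Total out = 2428 mol/s; y_V = 1867 / 2428 = 0.7692.

0.769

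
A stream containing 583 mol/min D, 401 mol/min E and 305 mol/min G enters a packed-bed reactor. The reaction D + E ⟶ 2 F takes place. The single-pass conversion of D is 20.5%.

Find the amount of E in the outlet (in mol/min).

281 mol/min

D reacted = 0.205 × 583 = 119.5 mol/min; ν_D = −1, so ξ = 119.5/1 = 119.5 mol/min.
Outlet amounts (n = n₀ + ν ξ):
  D: 583 − 1(119.5) = 463.5
  E: 401 − 1(119.5) = 281.5
  F: 0 + 2(119.5) = 239
  G: 305 (inert)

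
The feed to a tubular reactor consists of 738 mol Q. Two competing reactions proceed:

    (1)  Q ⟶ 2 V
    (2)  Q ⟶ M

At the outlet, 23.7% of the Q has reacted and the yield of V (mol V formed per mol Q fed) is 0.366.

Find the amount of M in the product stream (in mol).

Yield of V: 2ξ₁ / 738 = 0.366 → ξ₁ = 135.1 mol.
Conversion of Q: 1ξ₁ + 1ξ₂ = 0.237 × 738 = 174.9 → ξ₂ = 39.85 mol.
Outlet amounts (n = n₀ + Σ ν·ξ):
  Q: 738 − 1(135.1) − 1(39.85) = 563.1
  V: 0 + 2(135.1) = 270.1
  M: 0 + 1(39.85) = 39.85

39.9 mol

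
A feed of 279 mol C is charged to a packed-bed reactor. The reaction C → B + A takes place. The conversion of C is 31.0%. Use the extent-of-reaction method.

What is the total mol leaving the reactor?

C reacted = 0.31 × 279 = 86.49 mol; ν_C = −1, so ξ = 86.49/1 = 86.49 mol.
Outlet amounts (n = n₀ + ν ξ):
  C: 279 − 1(86.49) = 192.5
  B: 0 + 1(86.49) = 86.49
  A: 0 + 1(86.49) = 86.49
Total out = 192.5 + 86.49 + 86.49 = 365.5 mol.

365 mol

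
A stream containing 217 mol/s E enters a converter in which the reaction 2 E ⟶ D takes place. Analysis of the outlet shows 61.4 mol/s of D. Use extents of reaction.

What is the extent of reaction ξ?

For D: n = n₀ + 1ξ → 61.4 = 0 + 1ξ, giving ξ = 61.4 mol/s.
Outlet amounts (n = n₀ + ν ξ):
  E: 217 − 2(61.4) = 94.2
  D: 0 + 1(61.4) = 61.4

ξ = 61.4 mol/s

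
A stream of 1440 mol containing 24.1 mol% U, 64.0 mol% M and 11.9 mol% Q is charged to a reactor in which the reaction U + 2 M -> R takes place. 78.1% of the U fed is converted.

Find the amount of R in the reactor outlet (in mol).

271 mol

U reacted = 0.781 × 347 = 271 mol; ν_U = −1, so ξ = 271/1 = 271 mol.
Outlet amounts (n = n₀ + ν ξ):
  U: 347 − 1(271) = 76
  M: 921.6 − 2(271) = 379.5
  R: 0 + 1(271) = 271
  Q: 171.4 (inert)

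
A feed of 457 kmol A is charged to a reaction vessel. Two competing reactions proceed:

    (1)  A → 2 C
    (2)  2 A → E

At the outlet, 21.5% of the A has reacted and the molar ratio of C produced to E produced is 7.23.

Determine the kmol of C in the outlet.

127 kmol

Conversion of A: A consumed = 0.215 × 457 = 98.25 kmol = 1ξ₁ + 2ξ₂.
Selectivity: 2ξ₁ / (1ξ₂) = 7.23 → ξ₁ = 3.615 ξ₂.
Substitute: (1·3.615 + 2) ξ₂ = 98.25 → ξ₂ = 17.5 kmol, ξ₁ = 63.26 kmol.
Outlet amounts (n = n₀ + Σ ν·ξ):
  A: 457 − 1(63.26) − 2(17.5) = 358.7
  C: 0 + 2(63.26) = 126.5
  E: 0 + 1(17.5) = 17.5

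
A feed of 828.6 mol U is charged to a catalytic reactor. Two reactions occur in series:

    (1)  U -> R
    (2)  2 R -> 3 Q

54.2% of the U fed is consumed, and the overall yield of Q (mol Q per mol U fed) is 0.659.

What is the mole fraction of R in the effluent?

0.0842

Conversion of U: U consumed = 1ξ₁ = 0.542 × 828.6 → ξ₁ = 449.1 mol.
Yield of Q: 3ξ₂ / 828.6 = 0.659 → ξ₂ = 182 mol.
Outlet amounts (n = n₀ + Σ ν·ξ):
  U: 828.6 − 1(449.1) = 379.5
  R: 0 + 1(449.1) − 2(182) = 85.07
  Q: 0 + 3(182) = 546
Total out = 1011 mol; y_R = 85.07 / 1011 = 0.08418.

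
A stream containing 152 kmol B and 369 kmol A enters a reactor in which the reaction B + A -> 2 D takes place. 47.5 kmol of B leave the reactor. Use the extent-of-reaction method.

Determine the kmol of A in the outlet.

264 kmol

For B: n = n₀ − 1ξ → 47.5 = 152 − 1ξ, giving ξ = 104.5 kmol.
Outlet amounts (n = n₀ + ν ξ):
  B: 152 − 1(104.5) = 47.5
  A: 369 − 1(104.5) = 264.5
  D: 0 + 2(104.5) = 209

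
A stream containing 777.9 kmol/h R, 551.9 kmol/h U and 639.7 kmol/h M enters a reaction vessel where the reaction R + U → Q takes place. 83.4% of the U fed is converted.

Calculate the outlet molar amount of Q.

U reacted = 0.834 × 551.9 = 460.3 kmol/h; ν_U = −1, so ξ = 460.3/1 = 460.3 kmol/h.
Outlet amounts (n = n₀ + ν ξ):
  R: 777.9 − 1(460.3) = 317.6
  U: 551.9 − 1(460.3) = 91.62
  Q: 0 + 1(460.3) = 460.3
  M: 639.7 (inert)

460 kmol/h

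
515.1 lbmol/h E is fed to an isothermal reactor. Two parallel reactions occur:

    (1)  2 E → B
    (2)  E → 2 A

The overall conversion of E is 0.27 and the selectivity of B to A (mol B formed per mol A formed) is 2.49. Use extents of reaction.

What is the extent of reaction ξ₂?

Conversion of E: E consumed = 0.27 × 515.1 = 139.1 lbmol/h = 2ξ₁ + 1ξ₂.
Selectivity: 1ξ₁ / (2ξ₂) = 2.49 → ξ₁ = 4.98 ξ₂.
Substitute: (2·4.98 + 1) ξ₂ = 139.1 → ξ₂ = 12.69 lbmol/h, ξ₁ = 63.19 lbmol/h.
Outlet amounts (n = n₀ + Σ ν·ξ):
  E: 515.1 − 2(63.19) − 1(12.69) = 376
  B: 0 + 1(63.19) = 63.19
  A: 0 + 2(12.69) = 25.38

ξ₂ = 12.7 lbmol/h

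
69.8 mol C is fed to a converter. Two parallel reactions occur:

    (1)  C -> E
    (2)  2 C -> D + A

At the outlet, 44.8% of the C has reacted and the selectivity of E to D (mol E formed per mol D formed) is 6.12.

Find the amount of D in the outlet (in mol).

3.85 mol

Conversion of C: C consumed = 0.448 × 69.8 = 31.27 mol = 1ξ₁ + 2ξ₂.
Selectivity: 1ξ₁ / (1ξ₂) = 6.12 → ξ₁ = 6.12 ξ₂.
Substitute: (1·6.12 + 2) ξ₂ = 31.27 → ξ₂ = 3.851 mol, ξ₁ = 23.57 mol.
Outlet amounts (n = n₀ + Σ ν·ξ):
  C: 69.8 − 1(23.57) − 2(3.851) = 38.53
  E: 0 + 1(23.57) = 23.57
  D: 0 + 1(3.851) = 3.851
  A: 0 + 1(3.851) = 3.851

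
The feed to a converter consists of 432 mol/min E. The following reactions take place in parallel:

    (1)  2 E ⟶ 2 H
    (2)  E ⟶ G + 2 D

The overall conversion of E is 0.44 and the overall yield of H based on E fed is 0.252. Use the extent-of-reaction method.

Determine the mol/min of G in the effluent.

81.2 mol/min

Yield of H: 2ξ₁ / 432 = 0.252 → ξ₁ = 54.43 mol/min.
Conversion of E: 2ξ₁ + 1ξ₂ = 0.44 × 432 = 190.1 → ξ₂ = 81.22 mol/min.
Outlet amounts (n = n₀ + Σ ν·ξ):
  E: 432 − 2(54.43) − 1(81.22) = 241.9
  H: 0 + 2(54.43) = 108.9
  G: 0 + 1(81.22) = 81.22
  D: 0 + 2(81.22) = 162.4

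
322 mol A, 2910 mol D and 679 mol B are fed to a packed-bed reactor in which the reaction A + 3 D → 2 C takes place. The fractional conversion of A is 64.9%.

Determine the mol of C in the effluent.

418 mol

A reacted = 0.649 × 322 = 209 mol; ν_A = −1, so ξ = 209/1 = 209 mol.
Outlet amounts (n = n₀ + ν ξ):
  A: 322 − 1(209) = 113
  D: 2910 − 3(209) = 2283
  C: 0 + 2(209) = 418
  B: 679 (inert)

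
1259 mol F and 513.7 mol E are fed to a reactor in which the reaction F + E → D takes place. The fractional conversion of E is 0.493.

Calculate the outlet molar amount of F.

E reacted = 0.493 × 513.7 = 253.3 mol; ν_E = −1, so ξ = 253.3/1 = 253.3 mol.
Outlet amounts (n = n₀ + ν ξ):
  F: 1259 − 1(253.3) = 1006
  E: 513.7 − 1(253.3) = 260.4
  D: 0 + 1(253.3) = 253.3

1010 mol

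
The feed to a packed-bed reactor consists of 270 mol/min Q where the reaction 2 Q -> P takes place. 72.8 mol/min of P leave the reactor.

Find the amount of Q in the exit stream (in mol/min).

124 mol/min

For P: n = n₀ + 1ξ → 72.8 = 0 + 1ξ, giving ξ = 72.8 mol/min.
Outlet amounts (n = n₀ + ν ξ):
  Q: 270 − 2(72.8) = 124.4
  P: 0 + 1(72.8) = 72.8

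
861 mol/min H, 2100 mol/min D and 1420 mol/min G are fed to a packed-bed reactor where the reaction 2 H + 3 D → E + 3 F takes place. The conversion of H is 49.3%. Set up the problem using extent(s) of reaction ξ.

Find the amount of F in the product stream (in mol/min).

H reacted = 0.493 × 861 = 424.5 mol/min; ν_H = −2, so ξ = 424.5/2 = 212.2 mol/min.
Outlet amounts (n = n₀ + ν ξ):
  H: 861 − 2(212.2) = 436.5
  D: 2100 − 3(212.2) = 1463
  E: 0 + 1(212.2) = 212.2
  F: 0 + 3(212.2) = 636.7
  G: 1420 (inert)

637 mol/min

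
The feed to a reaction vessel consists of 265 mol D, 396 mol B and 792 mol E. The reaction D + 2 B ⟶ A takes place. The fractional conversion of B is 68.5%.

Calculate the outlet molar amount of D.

129 mol

B reacted = 0.685 × 396 = 271.3 mol; ν_B = −2, so ξ = 271.3/2 = 135.6 mol.
Outlet amounts (n = n₀ + ν ξ):
  D: 265 − 1(135.6) = 129.4
  B: 396 − 2(135.6) = 124.7
  A: 0 + 1(135.6) = 135.6
  E: 792 (inert)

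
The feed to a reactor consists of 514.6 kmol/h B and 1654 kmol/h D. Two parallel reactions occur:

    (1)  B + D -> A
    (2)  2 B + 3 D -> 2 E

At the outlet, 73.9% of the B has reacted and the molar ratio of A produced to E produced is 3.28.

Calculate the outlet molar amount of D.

1230 kmol/h

Conversion of B: B consumed = 0.739 × 514.6 = 380.3 kmol/h = 1ξ₁ + 2ξ₂.
Selectivity: 1ξ₁ / (2ξ₂) = 3.28 → ξ₁ = 6.56 ξ₂.
Substitute: (1·6.56 + 2) ξ₂ = 380.3 → ξ₂ = 44.43 kmol/h, ξ₁ = 291.4 kmol/h.
Outlet amounts (n = n₀ + Σ ν·ξ):
  B: 514.6 − 1(291.4) − 2(44.43) = 134.3
  D: 1654 − 1(291.4) − 3(44.43) = 1229
  A: 0 + 1(291.4) = 291.4
  E: 0 + 2(44.43) = 88.85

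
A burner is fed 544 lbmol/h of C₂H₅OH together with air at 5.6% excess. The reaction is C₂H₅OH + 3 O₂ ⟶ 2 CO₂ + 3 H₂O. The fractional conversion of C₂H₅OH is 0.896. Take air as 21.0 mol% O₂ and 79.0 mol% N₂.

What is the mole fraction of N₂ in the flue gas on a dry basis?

Stoichiometric O₂ = 3 × 544 = 1632 lbmol/h; O₂ fed = 1632 × 1.056 = 1723 lbmol/h.
N₂ fed = 1723 × 79/21 = 6483 lbmol/h.
Fuel reacted = 0.896 × 544 → ξ = 487.4 lbmol/h.
Outlet (n = n₀ + ν ξ):
  C₂H₅OH: 544 − 1(487.4) = 56.58
  O₂: 1723 − 3(487.4) = 261.1
  N₂: 6483 (inert)
  CO₂: 0 + 2(487.4) = 974.8
  H₂O: 0 + 3(487.4) = 1462
Dry total = 7776 lbmol/h; y_N₂ (dry) = 6483 / 7776 = 0.8338.

0.834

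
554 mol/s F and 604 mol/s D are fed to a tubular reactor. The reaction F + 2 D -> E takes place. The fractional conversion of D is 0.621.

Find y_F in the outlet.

D reacted = 0.621 × 604 = 375.1 mol/s; ν_D = −2, so ξ = 375.1/2 = 187.5 mol/s.
Outlet amounts (n = n₀ + ν ξ):
  F: 554 − 1(187.5) = 366.5
  D: 604 − 2(187.5) = 228.9
  E: 0 + 1(187.5) = 187.5
Total out = 782.9 mol/s; y_F = 366.5 / 782.9 = 0.4681.

0.468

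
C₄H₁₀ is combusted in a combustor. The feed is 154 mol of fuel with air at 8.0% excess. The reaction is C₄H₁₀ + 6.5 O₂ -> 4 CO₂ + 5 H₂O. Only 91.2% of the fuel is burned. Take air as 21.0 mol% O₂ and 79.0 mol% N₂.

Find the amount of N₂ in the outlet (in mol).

4070 mol

Stoichiometric O₂ = 6.5 × 154 = 1001 mol; O₂ fed = 1001 × 1.080 = 1081 mol.
N₂ fed = 1081 × 79/21 = 4067 mol.
Fuel reacted = 0.912 × 154 → ξ = 140.4 mol.
Outlet (n = n₀ + ν ξ):
  C₄H₁₀: 154 − 1(140.4) = 13.55
  O₂: 1081 − 6.5(140.4) = 168.2
  N₂: 4067 (inert)
  CO₂: 0 + 4(140.4) = 561.8
  H₂O: 0 + 5(140.4) = 702.2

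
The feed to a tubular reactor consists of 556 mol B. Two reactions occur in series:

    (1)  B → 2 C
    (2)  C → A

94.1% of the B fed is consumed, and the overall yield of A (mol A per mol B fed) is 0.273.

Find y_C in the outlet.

0.829

Conversion of B: B consumed = 1ξ₁ = 0.941 × 556 → ξ₁ = 523.2 mol.
Yield of A: 1ξ₂ / 556 = 0.273 → ξ₂ = 151.8 mol.
Outlet amounts (n = n₀ + Σ ν·ξ):
  B: 556 − 1(523.2) = 32.8
  C: 0 + 2(523.2) − 1(151.8) = 894.6
  A: 0 + 1(151.8) = 151.8
Total out = 1079 mol; y_C = 894.6 / 1079 = 0.829.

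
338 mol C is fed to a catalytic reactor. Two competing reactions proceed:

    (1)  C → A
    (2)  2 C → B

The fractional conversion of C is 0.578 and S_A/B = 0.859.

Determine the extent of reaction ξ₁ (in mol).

ξ₁ = 58.7 mol

Conversion of C: C consumed = 0.578 × 338 = 195.4 mol = 1ξ₁ + 2ξ₂.
Selectivity: 1ξ₁ / (1ξ₂) = 0.859 → ξ₁ = 0.859 ξ₂.
Substitute: (1·0.859 + 2) ξ₂ = 195.4 → ξ₂ = 68.33 mol, ξ₁ = 58.7 mol.
Outlet amounts (n = n₀ + Σ ν·ξ):
  C: 338 − 1(58.7) − 2(68.33) = 142.6
  A: 0 + 1(58.7) = 58.7
  B: 0 + 1(68.33) = 68.33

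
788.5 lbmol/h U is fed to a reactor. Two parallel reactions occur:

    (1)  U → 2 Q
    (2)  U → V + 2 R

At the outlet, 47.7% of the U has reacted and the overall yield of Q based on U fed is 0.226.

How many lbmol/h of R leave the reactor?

574 lbmol/h

Yield of Q: 2ξ₁ / 788.5 = 0.226 → ξ₁ = 89.1 lbmol/h.
Conversion of U: 1ξ₁ + 1ξ₂ = 0.477 × 788.5 = 376.1 → ξ₂ = 287 lbmol/h.
Outlet amounts (n = n₀ + Σ ν·ξ):
  U: 788.5 − 1(89.1) − 1(287) = 412.4
  Q: 0 + 2(89.1) = 178.2
  V: 0 + 1(287) = 287
  R: 0 + 2(287) = 574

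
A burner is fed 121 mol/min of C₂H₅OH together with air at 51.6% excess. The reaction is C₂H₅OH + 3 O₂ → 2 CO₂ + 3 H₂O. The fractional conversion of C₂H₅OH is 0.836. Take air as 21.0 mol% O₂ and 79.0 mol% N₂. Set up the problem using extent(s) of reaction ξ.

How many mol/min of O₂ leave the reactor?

247 mol/min

Stoichiometric O₂ = 3 × 121 = 363 mol/min; O₂ fed = 363 × 1.516 = 550.3 mol/min.
N₂ fed = 550.3 × 79/21 = 2070 mol/min.
Fuel reacted = 0.836 × 121 → ξ = 101.2 mol/min.
Outlet (n = n₀ + ν ξ):
  C₂H₅OH: 121 − 1(101.2) = 19.84
  O₂: 550.3 − 3(101.2) = 246.8
  N₂: 2070 (inert)
  CO₂: 0 + 2(101.2) = 202.3
  H₂O: 0 + 3(101.2) = 303.5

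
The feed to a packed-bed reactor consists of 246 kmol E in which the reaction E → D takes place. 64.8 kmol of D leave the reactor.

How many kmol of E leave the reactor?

For D: n = n₀ + 1ξ → 64.8 = 0 + 1ξ, giving ξ = 64.8 kmol.
Outlet amounts (n = n₀ + ν ξ):
  E: 246 − 1(64.8) = 181.2
  D: 0 + 1(64.8) = 64.8

181 kmol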